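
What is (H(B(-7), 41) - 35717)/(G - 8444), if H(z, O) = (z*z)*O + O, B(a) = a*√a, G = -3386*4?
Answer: 49739/21988 ≈ 2.2621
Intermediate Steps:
G = -13544
B(a) = a^(3/2)
H(z, O) = O + O*z² (H(z, O) = z²*O + O = O*z² + O = O + O*z²)
(H(B(-7), 41) - 35717)/(G - 8444) = (41*(1 + ((-7)^(3/2))²) - 35717)/(-13544 - 8444) = (41*(1 + (-7*I*√7)²) - 35717)/(-21988) = (41*(1 - 343) - 35717)*(-1/21988) = (41*(-342) - 35717)*(-1/21988) = (-14022 - 35717)*(-1/21988) = -49739*(-1/21988) = 49739/21988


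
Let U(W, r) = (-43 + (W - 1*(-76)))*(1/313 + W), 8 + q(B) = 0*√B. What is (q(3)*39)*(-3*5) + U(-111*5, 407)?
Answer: 92143548/313 ≈ 2.9439e+5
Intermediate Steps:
q(B) = -8 (q(B) = -8 + 0*√B = -8 + 0 = -8)
U(W, r) = (33 + W)*(1/313 + W) (U(W, r) = (-43 + (W + 76))*(1/313 + W) = (-43 + (76 + W))*(1/313 + W) = (33 + W)*(1/313 + W))
(q(3)*39)*(-3*5) + U(-111*5, 407) = (-8*39)*(-3*5) + (33/313 + (-111*5)² + 10330*(-111*5)/313) = -312*(-15) + (33/313 + (-555)² + (10330/313)*(-555)) = 4680 + (33/313 + 308025 - 5733150/313) = 4680 + 90678708/313 = 92143548/313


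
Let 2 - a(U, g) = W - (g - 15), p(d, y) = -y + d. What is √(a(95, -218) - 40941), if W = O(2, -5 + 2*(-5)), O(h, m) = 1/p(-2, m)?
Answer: I*√6958081/13 ≈ 202.91*I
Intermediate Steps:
p(d, y) = d - y
O(h, m) = 1/(-2 - m)
W = 1/13 (W = -1/(2 + (-5 + 2*(-5))) = -1/(2 + (-5 - 10)) = -1/(2 - 15) = -1/(-13) = -1*(-1/13) = 1/13 ≈ 0.076923)
a(U, g) = -170/13 + g (a(U, g) = 2 - (1/13 - (g - 15)) = 2 - (1/13 - (-15 + g)) = 2 - (1/13 + (15 - g)) = 2 - (196/13 - g) = 2 + (-196/13 + g) = -170/13 + g)
√(a(95, -218) - 40941) = √((-170/13 - 218) - 40941) = √(-3004/13 - 40941) = √(-535237/13) = I*√6958081/13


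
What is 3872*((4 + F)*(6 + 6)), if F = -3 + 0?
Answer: 46464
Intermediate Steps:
F = -3
3872*((4 + F)*(6 + 6)) = 3872*((4 - 3)*(6 + 6)) = 3872*(1*12) = 3872*12 = 46464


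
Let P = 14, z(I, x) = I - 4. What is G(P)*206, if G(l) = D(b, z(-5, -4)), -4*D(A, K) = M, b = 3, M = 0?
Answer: 0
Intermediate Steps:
z(I, x) = -4 + I
D(A, K) = 0 (D(A, K) = -1/4*0 = 0)
G(l) = 0
G(P)*206 = 0*206 = 0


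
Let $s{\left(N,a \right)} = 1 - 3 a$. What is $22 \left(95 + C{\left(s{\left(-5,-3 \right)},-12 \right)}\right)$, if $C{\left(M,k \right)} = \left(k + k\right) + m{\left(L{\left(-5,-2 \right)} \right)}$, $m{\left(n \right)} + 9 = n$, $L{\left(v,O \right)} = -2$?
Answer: $1320$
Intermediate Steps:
$m{\left(n \right)} = -9 + n$
$C{\left(M,k \right)} = -11 + 2 k$ ($C{\left(M,k \right)} = \left(k + k\right) - 11 = 2 k - 11 = -11 + 2 k$)
$22 \left(95 + C{\left(s{\left(-5,-3 \right)},-12 \right)}\right) = 22 \left(95 + \left(-11 + 2 \left(-12\right)\right)\right) = 22 \left(95 - 35\right) = 22 \cdot 60 = 1320$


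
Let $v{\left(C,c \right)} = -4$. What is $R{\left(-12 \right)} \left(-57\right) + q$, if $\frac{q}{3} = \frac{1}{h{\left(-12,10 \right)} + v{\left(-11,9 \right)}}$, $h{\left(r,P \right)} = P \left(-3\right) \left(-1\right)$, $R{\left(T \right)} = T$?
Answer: $\frac{17787}{26} \approx 684.12$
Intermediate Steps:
$h{\left(r,P \right)} = 3 P$ ($h{\left(r,P \right)} = - 3 P \left(-1\right) = 3 P$)
$q = \frac{3}{26}$ ($q = \frac{3}{3 \cdot 10 - 4} = \frac{3}{30 - 4} = \frac{3}{26} \approx 0.11538$)
$R{\left(-12 \right)} \left(-57\right) + q = \left(-12\right) \left(-57\right) + \frac{3}{26} = 684 + \frac{3}{26} = \frac{17787}{26}$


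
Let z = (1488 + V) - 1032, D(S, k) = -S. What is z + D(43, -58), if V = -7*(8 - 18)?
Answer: 483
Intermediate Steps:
V = 70 (V = -7*(-10) = 70)
z = 526 (z = (1488 + 70) - 1032 = 1558 - 1032 = 526)
z + D(43, -58) = 526 - 1*43 = 526 - 43 = 483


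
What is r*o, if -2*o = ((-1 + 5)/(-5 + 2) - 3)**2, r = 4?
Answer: -338/9 ≈ -37.556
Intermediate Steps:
o = -169/18 (o = -((-1 + 5)/(-5 + 2) - 3)**2/2 = -(4/(-3) - 3)**2/2 = -(4*(-1/3) - 3)**2/2 = -(-4/3 - 3)**2/2 = -(-13/3)**2/2 = -1/2*169/9 = -169/18 ≈ -9.3889)
r*o = 4*(-169/18) = -338/9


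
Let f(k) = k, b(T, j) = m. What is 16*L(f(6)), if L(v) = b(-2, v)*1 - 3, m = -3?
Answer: -96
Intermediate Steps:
b(T, j) = -3
L(v) = -6 (L(v) = -3*1 - 3 = -3 - 3 = -6)
16*L(f(6)) = 16*(-6) = -96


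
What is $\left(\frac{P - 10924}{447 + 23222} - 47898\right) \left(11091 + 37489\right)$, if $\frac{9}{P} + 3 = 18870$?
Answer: $- \frac{346370246937273580}{148854341} \approx -2.3269 \cdot 10^{9}$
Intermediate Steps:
$P = \frac{3}{6289}$ ($P = \frac{9}{-3 + 18870} = \frac{9}{18867} = 9 \cdot \frac{1}{18867} = \frac{3}{6289} \approx 0.00047702$)
$\left(\frac{P - 10924}{447 + 23222} - 47898\right) \left(11091 + 37489\right) = \left(\frac{\frac{3}{6289} - 10924}{447 + 23222} - 47898\right) \left(11091 + 37489\right) = \left(\frac{\frac{3}{6289} - 10924}{23669} - 47898\right) 48580 = \left(\left(\frac{3}{6289} - 10924\right) \frac{1}{23669} - 47898\right) 48580 = \left(\left(- \frac{68701033}{6289}\right) \frac{1}{23669} - 47898\right) 48580 = \left(- \frac{68701033}{148854341} - 47898\right) 48580 = \left(- \frac{7129893926251}{148854341}\right) 48580 = - \frac{346370246937273580}{148854341}$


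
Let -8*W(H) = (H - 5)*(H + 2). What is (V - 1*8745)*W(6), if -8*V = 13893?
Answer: 83853/8 ≈ 10482.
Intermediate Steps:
V = -13893/8 (V = -1/8*13893 = -13893/8 ≈ -1736.6)
W(H) = -(-5 + H)*(2 + H)/8 (W(H) = -(H - 5)*(H + 2)/8 = -(-5 + H)*(2 + H)/8)
(V - 1*8745)*W(6) = (-13893/8 - 1*8745)*(5/4 - 1/8*6**2 + (3/8)*6) = (-13893/8 - 8745)*(5/4 - 1/8*36 + 9/4) = -83853*(5/4 - 9/2 + 9/4)/8 = -83853/8*(-1) = 83853/8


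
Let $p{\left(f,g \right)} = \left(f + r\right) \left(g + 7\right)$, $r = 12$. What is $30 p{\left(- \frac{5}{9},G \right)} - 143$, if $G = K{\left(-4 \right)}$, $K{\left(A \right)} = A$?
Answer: $887$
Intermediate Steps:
$G = -4$
$p{\left(f,g \right)} = \left(7 + g\right) \left(12 + f\right)$ ($p{\left(f,g \right)} = \left(f + 12\right) \left(g + 7\right) = \left(12 + f\right) \left(7 + g\right) = \left(7 + g\right) \left(12 + f\right)$)
$30 p{\left(- \frac{5}{9},G \right)} - 143 = 30 \left(84 + 7 \left(- \frac{5}{9}\right) + 12 \left(-4\right) + - \frac{5}{9} \left(-4\right)\right) - 143 = 30 \left(84 + 7 \left(\left(-5\right) \frac{1}{9}\right) - 48 + \left(-5\right) \frac{1}{9} \left(-4\right)\right) - 143 = 30 \left(84 + 7 \left(- \frac{5}{9}\right) - 48 - - \frac{20}{9}\right) - 143 = 30 \left(84 - \frac{35}{9} - 48 + \frac{20}{9}\right) - 143 = 30 \cdot \frac{103}{3} - 143 = 1030 - 143 = 887$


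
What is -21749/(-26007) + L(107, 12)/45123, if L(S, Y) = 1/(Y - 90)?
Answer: 25515874633/30511360386 ≈ 0.83627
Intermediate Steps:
L(S, Y) = 1/(-90 + Y)
-21749/(-26007) + L(107, 12)/45123 = -21749/(-26007) + 1/((-90 + 12)*45123) = -21749*(-1/26007) + (1/45123)/(-78) = 21749/26007 - 1/78*1/45123 = 21749/26007 - 1/3519594 = 25515874633/30511360386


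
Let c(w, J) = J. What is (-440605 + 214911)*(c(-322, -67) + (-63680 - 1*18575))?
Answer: 18579581468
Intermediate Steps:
(-440605 + 214911)*(c(-322, -67) + (-63680 - 1*18575)) = (-440605 + 214911)*(-67 + (-63680 - 1*18575)) = -225694*(-67 + (-63680 - 18575)) = -225694*(-67 - 82255) = -225694*(-82322) = 18579581468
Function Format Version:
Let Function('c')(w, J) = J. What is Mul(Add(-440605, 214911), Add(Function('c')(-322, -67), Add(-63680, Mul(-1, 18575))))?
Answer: 18579581468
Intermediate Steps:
Mul(Add(-440605, 214911), Add(Function('c')(-322, -67), Add(-63680, Mul(-1, 18575)))) = Mul(Add(-440605, 214911), Add(-67, Add(-63680, Mul(-1, 18575)))) = Mul(-225694, Add(-67, Add(-63680, -18575))) = Mul(-225694, Add(-67, -82255)) = Mul(-225694, -82322) = 18579581468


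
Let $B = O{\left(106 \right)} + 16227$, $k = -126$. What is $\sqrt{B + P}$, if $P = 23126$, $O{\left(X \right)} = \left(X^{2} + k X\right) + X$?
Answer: $\sqrt{37339} \approx 193.23$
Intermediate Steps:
$O{\left(X \right)} = X^{2} - 125 X$ ($O{\left(X \right)} = \left(X^{2} - 126 X\right) + X = X^{2} - 125 X$)
$B = 14213$ ($B = 106 \left(-125 + 106\right) + 16227 = 106 \left(-19\right) + 16227 = -2014 + 16227 = 14213$)
$\sqrt{B + P} = \sqrt{14213 + 23126} = \sqrt{37339}$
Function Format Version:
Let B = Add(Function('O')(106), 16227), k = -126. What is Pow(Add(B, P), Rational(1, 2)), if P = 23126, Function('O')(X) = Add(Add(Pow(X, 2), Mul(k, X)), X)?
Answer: Pow(37339, Rational(1, 2)) ≈ 193.23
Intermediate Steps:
Function('O')(X) = Add(Pow(X, 2), Mul(-125, X)) (Function('O')(X) = Add(Add(Pow(X, 2), Mul(-126, X)), X) = Add(Pow(X, 2), Mul(-125, X)))
B = 14213 (B = Add(Mul(106, Add(-125, 106)), 16227) = Add(Mul(106, -19), 16227) = Add(-2014, 16227) = 14213)
Pow(Add(B, P), Rational(1, 2)) = Pow(Add(14213, 23126), Rational(1, 2)) = Pow(37339, Rational(1, 2))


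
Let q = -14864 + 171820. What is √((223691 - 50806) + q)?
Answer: 3*√36649 ≈ 574.32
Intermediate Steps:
q = 156956
√((223691 - 50806) + q) = √((223691 - 50806) + 156956) = √(172885 + 156956) = √329841 = 3*√36649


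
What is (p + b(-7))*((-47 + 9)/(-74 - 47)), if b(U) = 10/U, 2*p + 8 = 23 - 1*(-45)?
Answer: 7600/847 ≈ 8.9728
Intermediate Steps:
p = 30 (p = -4 + (23 - 1*(-45))/2 = -4 + (23 + 45)/2 = -4 + (1/2)*68 = -4 + 34 = 30)
(p + b(-7))*((-47 + 9)/(-74 - 47)) = (30 + 10/(-7))*((-47 + 9)/(-74 - 47)) = (30 + 10*(-1/7))*(-38/(-121)) = (30 - 10/7)*(-38*(-1/121)) = (200/7)*(38/121) = 7600/847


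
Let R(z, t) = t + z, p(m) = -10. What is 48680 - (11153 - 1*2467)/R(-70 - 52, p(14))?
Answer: 3217223/66 ≈ 48746.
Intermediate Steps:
48680 - (11153 - 1*2467)/R(-70 - 52, p(14)) = 48680 - (11153 - 1*2467)/(-10 + (-70 - 52)) = 48680 - (11153 - 2467)/(-10 - 122) = 48680 - 8686/(-132) = 48680 - 8686*(-1)/132 = 48680 - 1*(-4343/66) = 48680 + 4343/66 = 3217223/66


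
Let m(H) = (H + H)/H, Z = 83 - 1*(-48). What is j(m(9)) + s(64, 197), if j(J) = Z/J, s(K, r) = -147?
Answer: -163/2 ≈ -81.500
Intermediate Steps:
Z = 131 (Z = 83 + 48 = 131)
m(H) = 2 (m(H) = (2*H)/H = 2)
j(J) = 131/J
j(m(9)) + s(64, 197) = 131/2 - 147 = -163/2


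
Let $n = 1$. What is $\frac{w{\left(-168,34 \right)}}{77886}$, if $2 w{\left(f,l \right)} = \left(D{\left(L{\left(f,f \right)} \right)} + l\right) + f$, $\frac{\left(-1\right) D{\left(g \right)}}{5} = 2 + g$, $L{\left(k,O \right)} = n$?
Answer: $- \frac{149}{155772} \approx -0.00095653$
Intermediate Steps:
$L{\left(k,O \right)} = 1$
$D{\left(g \right)} = -10 - 5 g$ ($D{\left(g \right)} = - 5 \left(2 + g\right) = -10 - 5 g$)
$w{\left(f,l \right)} = - \frac{15}{2} + \frac{f}{2} + \frac{l}{2}$ ($w{\left(f,l \right)} = \frac{\left(\left(-10 - 5\right) + l\right) + f}{2} = \frac{\left(-15 + l\right) + f}{2} = \frac{-15 + f + l}{2} = - \frac{15}{2} + \frac{f}{2} + \frac{l}{2}$)
$\frac{w{\left(-168,34 \right)}}{77886} = \frac{- \frac{15}{2} + \frac{1}{2} \left(-168\right) + \frac{1}{2} \cdot 34}{77886} = \left(- \frac{15}{2} - 84 + 17\right) \frac{1}{77886} = \left(- \frac{149}{2}\right) \frac{1}{77886} = - \frac{149}{155772}$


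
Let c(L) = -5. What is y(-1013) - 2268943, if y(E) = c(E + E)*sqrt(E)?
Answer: -2268943 - 5*I*sqrt(1013) ≈ -2.2689e+6 - 159.14*I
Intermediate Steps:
y(E) = -5*sqrt(E)
y(-1013) - 2268943 = -5*I*sqrt(1013) - 2268943 = -2268943 - 5*I*sqrt(1013)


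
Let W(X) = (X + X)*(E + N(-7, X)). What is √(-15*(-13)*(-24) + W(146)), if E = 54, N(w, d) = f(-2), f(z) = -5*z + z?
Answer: 4*√839 ≈ 115.86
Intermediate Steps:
f(z) = -4*z
N(w, d) = 8 (N(w, d) = -4*(-2) = 8)
W(X) = 124*X (W(X) = (X + X)*(54 + 8) = (2*X)*62 = 124*X)
√(-15*(-13)*(-24) + W(146)) = √(-15*(-13)*(-24) + 124*146) = √(195*(-24) + 18104) = √(-4680 + 18104) = √13424 = 4*√839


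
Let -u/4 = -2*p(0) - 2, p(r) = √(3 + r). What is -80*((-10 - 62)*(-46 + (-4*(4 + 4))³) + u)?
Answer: -189009280 - 640*√3 ≈ -1.8901e+8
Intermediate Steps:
u = 8 + 8*√3 (u = -4*(-2*√(3 + 0) - 2) = -4*(-2*√3 - 2) = -4*(-2 - 2*√3) = 8 + 8*√3 ≈ 21.856)
-80*((-10 - 62)*(-46 + (-4*(4 + 4))³) + u) = -80*((-10 - 62)*(-46 + (-4*(4 + 4))³) + (8 + 8*√3)) = -80*(-72*(-46 + (-4*8)³) + (8 + 8*√3)) = -80*(-72*(-46 + (-32)³) + (8 + 8*√3)) = -80*(-72*(-46 - 32768) + (8 + 8*√3)) = -80*(-72*(-32814) + (8 + 8*√3)) = -80*(2362608 + (8 + 8*√3)) = -80*(2362616 + 8*√3) = -189009280 - 640*√3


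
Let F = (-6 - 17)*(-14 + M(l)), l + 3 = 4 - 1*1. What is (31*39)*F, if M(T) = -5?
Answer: 528333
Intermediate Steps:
l = 0 (l = -3 + (4 - 1*1) = -3 + (4 - 1) = -3 + 3 = 0)
F = 437 (F = (-6 - 17)*(-14 - 5) = -23*(-19) = 437)
(31*39)*F = (31*39)*437 = 1209*437 = 528333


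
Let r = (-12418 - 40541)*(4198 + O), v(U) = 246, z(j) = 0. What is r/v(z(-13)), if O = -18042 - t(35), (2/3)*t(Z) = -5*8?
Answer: 121664476/41 ≈ 2.9674e+6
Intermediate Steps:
t(Z) = -60 (t(Z) = 3*(-5*8)/2 = (3/2)*(-40) = -60)
O = -17982 (O = -18042 - 1*(-60) = -18042 + 60 = -17982)
r = 729986856 (r = (-12418 - 40541)*(4198 - 17982) = -52959*(-13784) = 729986856)
r/v(z(-13)) = 729986856/246 = 729986856*(1/246) = 121664476/41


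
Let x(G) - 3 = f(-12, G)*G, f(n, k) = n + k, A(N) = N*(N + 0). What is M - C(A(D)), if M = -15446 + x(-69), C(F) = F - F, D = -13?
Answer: -9854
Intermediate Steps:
A(N) = N² (A(N) = N*N = N²)
f(n, k) = k + n
C(F) = 0
x(G) = 3 + G*(-12 + G) (x(G) = 3 + (G - 12)*G = 3 + (-12 + G)*G = 3 + G*(-12 + G))
M = -9854 (M = -15446 + (3 - 69*(-12 - 69)) = -15446 + (3 - 69*(-81)) = -15446 + (3 + 5589) = -15446 + 5592 = -9854)
M - C(A(D)) = -9854 - 1*0 = -9854 + 0 = -9854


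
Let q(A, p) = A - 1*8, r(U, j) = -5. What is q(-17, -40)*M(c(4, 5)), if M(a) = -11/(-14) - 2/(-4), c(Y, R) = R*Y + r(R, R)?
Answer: -225/7 ≈ -32.143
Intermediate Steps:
q(A, p) = -8 + A (q(A, p) = A - 8 = -8 + A)
c(Y, R) = -5 + R*Y (c(Y, R) = R*Y - 5 = -5 + R*Y)
M(a) = 9/7 (M(a) = -11*(-1/14) - 2*(-¼) = 11/14 + ½ = 9/7)
q(-17, -40)*M(c(4, 5)) = (-8 - 17)*(9/7) = -25*9/7 = -225/7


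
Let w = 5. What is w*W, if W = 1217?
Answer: 6085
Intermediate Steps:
w*W = 5*1217 = 6085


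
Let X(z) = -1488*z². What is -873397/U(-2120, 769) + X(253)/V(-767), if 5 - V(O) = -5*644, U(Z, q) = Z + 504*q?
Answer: -12238574841359/414365200 ≈ -29536.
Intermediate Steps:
V(O) = 3225 (V(O) = 5 - (-5)*644 = 5 - 1*(-3220) = 5 + 3220 = 3225)
-873397/U(-2120, 769) + X(253)/V(-767) = -873397/(-2120 + 504*769) - 1488*253²/3225 = -873397/(-2120 + 387576) - 1488*64009*(1/3225) = -873397/385456 - 95245392*1/3225 = -873397*1/385456 - 31748464/1075 = -873397/385456 - 31748464/1075 = -12238574841359/414365200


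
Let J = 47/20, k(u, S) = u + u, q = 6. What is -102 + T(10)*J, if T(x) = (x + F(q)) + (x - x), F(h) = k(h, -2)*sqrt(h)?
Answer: -157/2 + 141*sqrt(6)/5 ≈ -9.4244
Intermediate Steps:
k(u, S) = 2*u
F(h) = 2*h**(3/2) (F(h) = (2*h)*sqrt(h) = 2*h**(3/2))
J = 47/20 (J = 47*(1/20) = 47/20 ≈ 2.3500)
T(x) = x + 12*sqrt(6) (T(x) = (x + 2*6**(3/2)) + (x - x) = (x + 2*(6*sqrt(6))) + 0 = (x + 12*sqrt(6)) + 0 = x + 12*sqrt(6))
-102 + T(10)*J = -102 + (10 + 12*sqrt(6))*(47/20) = -102 + (47/2 + 141*sqrt(6)/5) = -157/2 + 141*sqrt(6)/5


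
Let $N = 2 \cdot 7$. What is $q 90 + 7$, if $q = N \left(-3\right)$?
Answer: $-3773$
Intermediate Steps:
$N = 14$
$q = -42$ ($q = 14 \left(-3\right) = -42$)
$q 90 + 7 = \left(-42\right) 90 + 7 = -3780 + 7 = -3773$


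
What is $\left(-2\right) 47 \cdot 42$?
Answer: $-3948$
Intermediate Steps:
$\left(-2\right) 47 \cdot 42 = \left(-94\right) 42 = -3948$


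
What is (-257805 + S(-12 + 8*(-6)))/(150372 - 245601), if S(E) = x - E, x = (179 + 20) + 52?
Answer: 257494/95229 ≈ 2.7039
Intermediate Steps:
x = 251 (x = 199 + 52 = 251)
S(E) = 251 - E
(-257805 + S(-12 + 8*(-6)))/(150372 - 245601) = (-257805 + (251 - (-12 + 8*(-6))))/(150372 - 245601) = (-257805 + (251 - (-12 - 48)))/(-95229) = (-257805 + (251 - 1*(-60)))*(-1/95229) = (-257805 + (251 + 60))*(-1/95229) = (-257805 + 311)*(-1/95229) = -257494*(-1/95229) = 257494/95229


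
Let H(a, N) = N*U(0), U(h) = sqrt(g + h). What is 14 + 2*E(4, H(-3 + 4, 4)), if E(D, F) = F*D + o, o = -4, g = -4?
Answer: 6 + 64*I ≈ 6.0 + 64.0*I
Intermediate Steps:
U(h) = sqrt(-4 + h)
H(a, N) = 2*I*N (H(a, N) = N*sqrt(-4 + 0) = N*sqrt(-4) = N*(2*I) = 2*I*N)
E(D, F) = -4 + D*F (E(D, F) = F*D - 4 = D*F - 4 = -4 + D*F)
14 + 2*E(4, H(-3 + 4, 4)) = 14 + 2*(-4 + 4*(2*I*4)) = 14 + 2*(-4 + 4*(8*I)) = 14 + 2*(-4 + 32*I) = 14 + (-8 + 64*I) = 6 + 64*I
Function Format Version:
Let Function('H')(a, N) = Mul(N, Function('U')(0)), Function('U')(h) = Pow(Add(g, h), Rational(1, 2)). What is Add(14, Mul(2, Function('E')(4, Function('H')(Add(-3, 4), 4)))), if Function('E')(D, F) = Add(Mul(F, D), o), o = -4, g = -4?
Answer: Add(6, Mul(64, I)) ≈ Add(6.0000, Mul(64.000, I))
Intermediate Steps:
Function('U')(h) = Pow(Add(-4, h), Rational(1, 2))
Function('H')(a, N) = Mul(2, I, N) (Function('H')(a, N) = Mul(N, Pow(Add(-4, 0), Rational(1, 2))) = Mul(N, Pow(-4, Rational(1, 2))) = Mul(N, Mul(2, I)) = Mul(2, I, N))
Function('E')(D, F) = Add(-4, Mul(D, F)) (Function('E')(D, F) = Add(Mul(F, D), -4) = Add(Mul(D, F), -4) = Add(-4, Mul(D, F)))
Add(14, Mul(2, Function('E')(4, Function('H')(Add(-3, 4), 4)))) = Add(14, Mul(2, Add(-4, Mul(4, Mul(2, I, 4))))) = Add(14, Mul(2, Add(-4, Mul(4, Mul(8, I))))) = Add(14, Mul(2, Add(-4, Mul(32, I)))) = Add(14, Add(-8, Mul(64, I))) = Add(6, Mul(64, I))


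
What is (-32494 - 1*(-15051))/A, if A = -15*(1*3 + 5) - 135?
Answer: 17443/255 ≈ 68.404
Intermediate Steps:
A = -255 (A = -15*(3 + 5) - 135 = -15*8 - 135 = -120 - 135 = -255)
(-32494 - 1*(-15051))/A = (-32494 - 1*(-15051))/(-255) = (-32494 + 15051)*(-1/255) = -17443*(-1/255) = 17443/255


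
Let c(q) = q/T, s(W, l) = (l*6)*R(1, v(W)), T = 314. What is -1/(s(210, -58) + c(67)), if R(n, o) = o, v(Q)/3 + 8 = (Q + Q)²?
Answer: 314/57824119805 ≈ 5.4303e-9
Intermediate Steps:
v(Q) = -24 + 12*Q² (v(Q) = -24 + 3*(Q + Q)² = -24 + 3*(2*Q)² = -24 + 3*(4*Q²) = -24 + 12*Q²)
s(W, l) = 6*l*(-24 + 12*W²) (s(W, l) = (l*6)*(-24 + 12*W²) = (6*l)*(-24 + 12*W²) = 6*l*(-24 + 12*W²))
c(q) = q/314
-1/(s(210, -58) + c(67)) = -1/(72*(-58)*(-2 + 210²) + (1/314)*67) = -1/(72*(-58)*(-2 + 44100) + 67/314) = -1/(72*(-58)*44098 + 67/314) = -1/(-184153248 + 67/314) = -1/(-57824119805/314) = -1*(-314/57824119805) = 314/57824119805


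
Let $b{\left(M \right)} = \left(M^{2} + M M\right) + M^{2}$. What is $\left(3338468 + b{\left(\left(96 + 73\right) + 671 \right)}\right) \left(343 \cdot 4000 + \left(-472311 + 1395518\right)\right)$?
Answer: $12520969300476$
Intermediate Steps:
$b{\left(M \right)} = 3 M^{2}$ ($b{\left(M \right)} = \left(M^{2} + M^{2}\right) + M^{2} = 2 M^{2} + M^{2} = 3 M^{2}$)
$\left(3338468 + b{\left(\left(96 + 73\right) + 671 \right)}\right) \left(343 \cdot 4000 + \left(-472311 + 1395518\right)\right) = \left(3338468 + 3 \left(\left(96 + 73\right) + 671\right)^{2}\right) \left(343 \cdot 4000 + \left(-472311 + 1395518\right)\right) = \left(3338468 + 3 \left(169 + 671\right)^{2}\right) \left(1372000 + 923207\right) = \left(3338468 + 3 \cdot 840^{2}\right) 2295207 = \left(3338468 + 3 \cdot 705600\right) 2295207 = \left(3338468 + 2116800\right) 2295207 = 5455268 \cdot 2295207 = 12520969300476$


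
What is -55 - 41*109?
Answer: -4524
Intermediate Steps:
-55 - 41*109 = -55 - 4469 = -4524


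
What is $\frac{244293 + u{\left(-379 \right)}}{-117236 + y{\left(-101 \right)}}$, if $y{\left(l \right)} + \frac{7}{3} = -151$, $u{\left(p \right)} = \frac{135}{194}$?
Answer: $- \frac{142178931}{68320592} \approx -2.0811$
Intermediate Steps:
$u{\left(p \right)} = \frac{135}{194}$ ($u{\left(p \right)} = 135 \cdot \frac{1}{194} = \frac{135}{194}$)
$y{\left(l \right)} = - \frac{460}{3}$ ($y{\left(l \right)} = - \frac{7}{3} - 151 = - \frac{460}{3}$)
$\frac{244293 + u{\left(-379 \right)}}{-117236 + y{\left(-101 \right)}} = \frac{244293 + \frac{135}{194}}{-117236 - \frac{460}{3}} = \frac{47392977}{194 \left(- \frac{352168}{3}\right)} = \frac{47392977}{194} \left(- \frac{3}{352168}\right) = - \frac{142178931}{68320592}$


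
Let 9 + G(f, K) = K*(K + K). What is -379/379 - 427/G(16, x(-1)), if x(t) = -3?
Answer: -436/9 ≈ -48.444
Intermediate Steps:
G(f, K) = -9 + 2*K**2 (G(f, K) = -9 + K*(K + K) = -9 + K*(2*K) = -9 + 2*K**2)
-379/379 - 427/G(16, x(-1)) = -379/379 - 427/(-9 + 2*(-3)**2) = -379*1/379 - 427/(-9 + 2*9) = -1 - 427/(-9 + 18) = -1 - 427/9 = -436/9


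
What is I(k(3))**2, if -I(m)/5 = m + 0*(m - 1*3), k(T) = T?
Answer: 225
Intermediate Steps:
I(m) = -5*m (I(m) = -5*(m + 0*(m - 1*3)) = -5*(m + 0*(m - 3)) = -5*(m + 0*(-3 + m)) = -5*(m + 0) = -5*m)
I(k(3))**2 = (-5*3)**2 = (-15)**2 = 225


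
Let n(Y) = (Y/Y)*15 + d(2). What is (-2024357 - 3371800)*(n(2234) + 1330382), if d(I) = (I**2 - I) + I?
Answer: -7179052668957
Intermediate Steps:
d(I) = I**2
n(Y) = 19 (n(Y) = (Y/Y)*15 + 2**2 = 1*15 + 4 = 15 + 4 = 19)
(-2024357 - 3371800)*(n(2234) + 1330382) = (-2024357 - 3371800)*(19 + 1330382) = -5396157*1330401 = -7179052668957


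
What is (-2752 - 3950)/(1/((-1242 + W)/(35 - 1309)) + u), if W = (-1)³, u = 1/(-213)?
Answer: -1774414818/270119 ≈ -6569.0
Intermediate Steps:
u = -1/213 ≈ -0.0046948
W = -1
(-2752 - 3950)/(1/((-1242 + W)/(35 - 1309)) + u) = (-2752 - 3950)/(1/((-1242 - 1)/(35 - 1309)) - 1/213) = -6702/(1/(-1243/(-1274)) - 1/213) = -6702/(1/(-1243*(-1/1274)) - 1/213) = -6702/(1/(1243/1274) - 1/213) = -6702/(1274/1243 - 1/213) = -6702/270119/264759 = -6702*264759/270119 = -1774414818/270119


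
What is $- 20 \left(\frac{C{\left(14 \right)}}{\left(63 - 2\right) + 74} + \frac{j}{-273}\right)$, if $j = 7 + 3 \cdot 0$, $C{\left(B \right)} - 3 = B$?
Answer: $- \frac{704}{351} \approx -2.0057$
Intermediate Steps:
$C{\left(B \right)} = 3 + B$
$j = 7$ ($j = 7 + 0 = 7$)
$- 20 \left(\frac{C{\left(14 \right)}}{\left(63 - 2\right) + 74} + \frac{j}{-273}\right) = - 20 \left(\frac{3 + 14}{\left(63 - 2\right) + 74} + \frac{7}{-273}\right) = - 20 \left(\frac{17}{61 + 74} + 7 \left(- \frac{1}{273}\right)\right) = - 20 \left(\frac{17}{135} - \frac{1}{39}\right) = \left(-20\right) \frac{176}{1755} = - \frac{704}{351}$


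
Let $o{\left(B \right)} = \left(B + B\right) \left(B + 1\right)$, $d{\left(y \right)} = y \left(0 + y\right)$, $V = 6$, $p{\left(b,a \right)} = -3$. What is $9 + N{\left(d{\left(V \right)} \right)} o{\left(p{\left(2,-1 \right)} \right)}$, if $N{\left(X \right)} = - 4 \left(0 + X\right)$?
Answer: $-1719$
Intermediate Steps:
$d{\left(y \right)} = y^{2}$ ($d{\left(y \right)} = y y = y^{2}$)
$N{\left(X \right)} = - 4 X$
$o{\left(B \right)} = 2 B \left(1 + B\right)$
$9 + N{\left(d{\left(V \right)} \right)} o{\left(p{\left(2,-1 \right)} \right)} = 9 + - 4 \cdot 6^{2} \cdot 2 \left(-3\right) \left(1 - 3\right) = 9 + \left(-4\right) 36 \cdot 2 \left(-3\right) \left(-2\right) = 9 - 1728 = -1719$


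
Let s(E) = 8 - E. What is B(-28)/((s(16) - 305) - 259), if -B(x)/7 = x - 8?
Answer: -63/143 ≈ -0.44056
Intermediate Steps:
B(x) = 56 - 7*x (B(x) = -7*(x - 8) = -7*(-8 + x) = 56 - 7*x)
B(-28)/((s(16) - 305) - 259) = (56 - 7*(-28))/(((8 - 1*16) - 305) - 259) = (56 + 196)/(((8 - 16) - 305) - 259) = 252/((-8 - 305) - 259) = 252/(-313 - 259) = 252/(-572) = 252*(-1/572) = -63/143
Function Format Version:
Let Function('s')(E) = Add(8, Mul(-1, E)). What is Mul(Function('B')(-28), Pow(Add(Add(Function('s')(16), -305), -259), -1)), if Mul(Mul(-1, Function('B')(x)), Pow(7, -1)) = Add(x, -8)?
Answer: Rational(-63, 143) ≈ -0.44056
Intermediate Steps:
Function('B')(x) = Add(56, Mul(-7, x)) (Function('B')(x) = Mul(-7, Add(x, -8)) = Mul(-7, Add(-8, x)) = Add(56, Mul(-7, x)))
Mul(Function('B')(-28), Pow(Add(Add(Function('s')(16), -305), -259), -1)) = Mul(Add(56, Mul(-7, -28)), Pow(Add(Add(Add(8, Mul(-1, 16)), -305), -259), -1)) = Mul(Add(56, 196), Pow(Add(Add(Add(8, -16), -305), -259), -1)) = Mul(252, Pow(Add(Add(-8, -305), -259), -1)) = Mul(252, Pow(Add(-313, -259), -1)) = Mul(252, Pow(-572, -1)) = Mul(252, Rational(-1, 572)) = Rational(-63, 143)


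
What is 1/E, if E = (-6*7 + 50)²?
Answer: 1/64 ≈ 0.015625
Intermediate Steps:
E = 64 (E = (-42 + 50)² = 8² = 64)
1/E = 1/64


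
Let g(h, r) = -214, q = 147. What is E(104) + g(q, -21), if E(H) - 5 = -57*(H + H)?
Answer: -12065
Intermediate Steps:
E(H) = 5 - 114*H (E(H) = 5 - 57*(H + H) = 5 - 114*H)
E(104) + g(q, -21) = (5 - 114*104) - 214 = (5 - 11856) - 214 = -11851 - 214 = -12065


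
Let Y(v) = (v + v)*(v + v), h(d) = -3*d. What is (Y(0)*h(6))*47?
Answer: 0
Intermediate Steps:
Y(v) = 4*v² (Y(v) = (2*v)*(2*v) = 4*v²)
(Y(0)*h(6))*47 = ((4*0²)*(-3*6))*47 = ((4*0)*(-18))*47 = (0*(-18))*47 = 0*47 = 0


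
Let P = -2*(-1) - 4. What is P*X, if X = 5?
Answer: -10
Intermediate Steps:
P = -2 (P = 2 - 4 = -2)
P*X = -2*5 = -10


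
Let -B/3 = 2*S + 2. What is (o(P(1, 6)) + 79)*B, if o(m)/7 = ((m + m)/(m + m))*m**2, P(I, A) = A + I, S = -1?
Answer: 0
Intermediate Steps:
o(m) = 7*m**2 (o(m) = 7*(((m + m)/(m + m))*m**2) = 7*(((2*m)/((2*m)))*m**2) = 7*(((2*m)*(1/(2*m)))*m**2) = 7*(1*m**2) = 7*m**2)
B = 0 (B = -3*(2*(-1) + 2) = -3*(-2 + 2) = -3*0 = 0)
(o(P(1, 6)) + 79)*B = (7*(6 + 1)**2 + 79)*0 = (7*7**2 + 79)*0 = (7*49 + 79)*0 = (343 + 79)*0 = 422*0 = 0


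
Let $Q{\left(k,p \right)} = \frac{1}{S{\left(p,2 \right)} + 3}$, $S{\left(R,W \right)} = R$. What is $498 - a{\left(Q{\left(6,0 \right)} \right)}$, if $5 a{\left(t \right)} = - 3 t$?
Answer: $\frac{2491}{5} \approx 498.2$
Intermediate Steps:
$Q{\left(k,p \right)} = \frac{1}{3 + p}$ ($Q{\left(k,p \right)} = \frac{1}{p + 3} = \frac{1}{3 + p}$)
$a{\left(t \right)} = - \frac{3 t}{5}$ ($a{\left(t \right)} = \frac{\left(-3\right) t}{5} = - \frac{3 t}{5}$)
$498 - a{\left(Q{\left(6,0 \right)} \right)} = 498 - - \frac{3}{5 \left(3 + 0\right)} = 498 - - \frac{3}{5 \cdot 3} = 498 - \left(- \frac{3}{5}\right) \frac{1}{3} = 498 - - \frac{1}{5} = 498 + \frac{1}{5} = \frac{2491}{5}$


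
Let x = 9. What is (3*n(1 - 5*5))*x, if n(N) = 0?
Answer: 0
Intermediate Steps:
(3*n(1 - 5*5))*x = (3*0)*9 = 0*9 = 0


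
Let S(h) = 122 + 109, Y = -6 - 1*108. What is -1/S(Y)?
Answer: -1/231 ≈ -0.0043290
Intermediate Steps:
Y = -114 (Y = -6 - 108 = -114)
S(h) = 231
-1/S(Y) = -1/231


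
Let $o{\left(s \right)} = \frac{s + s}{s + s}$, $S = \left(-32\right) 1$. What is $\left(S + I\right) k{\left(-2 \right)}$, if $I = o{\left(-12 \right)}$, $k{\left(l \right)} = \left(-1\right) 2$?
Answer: $62$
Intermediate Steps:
$k{\left(l \right)} = -2$
$S = -32$
$o{\left(s \right)} = 1$ ($o{\left(s \right)} = \frac{2 s}{2 s} = 2 s \frac{1}{2 s} = 1$)
$I = 1$
$\left(S + I\right) k{\left(-2 \right)} = \left(-32 + 1\right) \left(-2\right) = \left(-31\right) \left(-2\right) = 62$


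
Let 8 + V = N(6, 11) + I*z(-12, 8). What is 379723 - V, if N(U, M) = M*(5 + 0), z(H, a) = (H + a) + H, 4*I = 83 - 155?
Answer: 379388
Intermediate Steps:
I = -18 (I = (83 - 155)/4 = (¼)*(-72) = -18)
z(H, a) = a + 2*H
N(U, M) = 5*M (N(U, M) = M*5 = 5*M)
V = 335 (V = -8 + (5*11 - 18*(8 + 2*(-12))) = -8 + (55 - 18*(8 - 24)) = -8 + (55 - 18*(-16)) = -8 + (55 + 288) = -8 + 343 = 335)
379723 - V = 379723 - 1*335 = 379723 - 335 = 379388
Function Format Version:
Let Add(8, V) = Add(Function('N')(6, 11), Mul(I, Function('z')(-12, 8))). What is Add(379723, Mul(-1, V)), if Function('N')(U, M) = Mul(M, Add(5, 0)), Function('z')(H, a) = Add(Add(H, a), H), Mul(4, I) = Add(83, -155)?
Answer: 379388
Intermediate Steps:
I = -18 (I = Mul(Rational(1, 4), Add(83, -155)) = Mul(Rational(1, 4), -72) = -18)
Function('z')(H, a) = Add(a, Mul(2, H))
Function('N')(U, M) = Mul(5, M) (Function('N')(U, M) = Mul(M, 5) = Mul(5, M))
V = 335 (V = Add(-8, Add(Mul(5, 11), Mul(-18, Add(8, Mul(2, -12))))) = Add(-8, Add(55, Mul(-18, Add(8, -24)))) = Add(-8, Add(55, Mul(-18, -16))) = Add(-8, Add(55, 288)) = Add(-8, 343) = 335)
Add(379723, Mul(-1, V)) = Add(379723, Mul(-1, 335)) = Add(379723, -335) = 379388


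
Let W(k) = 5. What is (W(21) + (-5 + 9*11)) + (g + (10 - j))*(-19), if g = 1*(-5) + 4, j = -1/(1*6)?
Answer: -451/6 ≈ -75.167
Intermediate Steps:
j = -⅙ (j = -1/6 = -1*⅙ = -⅙ ≈ -0.16667)
g = -1 (g = -5 + 4 = -1)
(W(21) + (-5 + 9*11)) + (g + (10 - j))*(-19) = (5 + (-5 + 9*11)) + (-1 + (10 - 1*(-⅙)))*(-19) = (5 + (-5 + 99)) + (-1 + (10 + ⅙))*(-19) = (5 + 94) + (-1 + 61/6)*(-19) = 99 + (55/6)*(-19) = 99 - 1045/6 = -451/6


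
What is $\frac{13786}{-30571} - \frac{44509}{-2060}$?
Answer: $\frac{1332285479}{62976260} \approx 21.155$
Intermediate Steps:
$\frac{13786}{-30571} - \frac{44509}{-2060} = 13786 \left(- \frac{1}{30571}\right) - - \frac{44509}{2060} = - \frac{13786}{30571} + \frac{44509}{2060} = \frac{1332285479}{62976260}$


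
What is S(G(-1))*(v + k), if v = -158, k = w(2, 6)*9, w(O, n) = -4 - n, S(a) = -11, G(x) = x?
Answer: 2728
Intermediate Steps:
k = -90 (k = (-4 - 1*6)*9 = (-4 - 6)*9 = -10*9 = -90)
S(G(-1))*(v + k) = -11*(-158 - 90) = -11*(-248) = 2728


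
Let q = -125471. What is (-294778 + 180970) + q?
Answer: -239279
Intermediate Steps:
(-294778 + 180970) + q = (-294778 + 180970) - 125471 = -113808 - 125471 = -239279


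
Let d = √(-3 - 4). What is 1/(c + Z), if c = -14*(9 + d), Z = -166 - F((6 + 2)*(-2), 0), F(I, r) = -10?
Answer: I/(2*(-141*I + 7*√7)) ≈ -0.003486 + 0.00045788*I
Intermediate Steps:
d = I*√7 (d = √(-7) = I*√7 ≈ 2.6458*I)
Z = -156 (Z = -166 - 1*(-10) = -166 + 10 = -156)
c = -126 - 14*I*√7 (c = -14*(9 + I*√7) = -126 - 14*I*√7 ≈ -126.0 - 37.041*I)
1/(c + Z) = 1/((-126 - 14*I*√7) - 156) = 1/(-282 - 14*I*√7)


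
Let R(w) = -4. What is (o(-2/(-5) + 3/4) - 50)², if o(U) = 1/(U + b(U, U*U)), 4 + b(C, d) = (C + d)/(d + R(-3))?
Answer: 16506100072900/6533003929 ≈ 2526.6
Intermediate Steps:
b(C, d) = -4 + (C + d)/(-4 + d) (b(C, d) = -4 + (C + d)/(d - 4) = -4 + (C + d)/(-4 + d))
o(U) = 1/(U + (16 + U - 3*U²)/(-4 + U²)) (o(U) = 1/(U + (16 + U - 3*U*U)/(-4 + U*U)) = 1/(U + (16 + U - 3*U²)/(-4 + U²)))
(o(-2/(-5) + 3/4) - 50)² = ((-4 + (-2/(-5) + 3/4)²)/(16 + (-2/(-5) + 3/4)³ - 3*(-2/(-5) + 3/4) - 3*(-2/(-5) + 3/4)²) - 50)² = ((-4 + (-2*(-⅕) + 3*(¼))²)/(16 + (-2*(-⅕) + 3*(¼))³ - 3*(-2*(-⅕) + 3*(¼)) - 3*(-2*(-⅕) + 3*(¼))²) - 50)² = ((-4 + (⅖ + ¾)²)/(16 + (⅖ + ¾)³ - 3*(⅖ + ¾) - 3*(⅖ + ¾)²) - 50)² = ((-4 + (23/20)²)/(16 + (23/20)³ - 3*23/20 - 3*(23/20)²) - 50)² = ((-4 + 529/400)/(16 + 12167/8000 - 69/20 - 3*529/400) - 50)² = (-1071/400/(16 + 12167/8000 - 69/20 - 1587/400) - 50)² = (-1071/400/(80827/8000) - 50)² = ((8000/80827)*(-1071/400) - 50)² = (-21420/80827 - 50)² = (-4062770/80827)² = 16506100072900/6533003929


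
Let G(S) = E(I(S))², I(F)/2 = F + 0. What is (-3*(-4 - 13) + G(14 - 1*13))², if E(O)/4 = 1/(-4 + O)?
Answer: 3025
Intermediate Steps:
I(F) = 2*F (I(F) = 2*(F + 0) = 2*F)
E(O) = 4/(-4 + O)
G(S) = 16/(-4 + 2*S)² (G(S) = (4/(-4 + 2*S))² = 16/(-4 + 2*S)²)
(-3*(-4 - 13) + G(14 - 1*13))² = (-3*(-4 - 13) + 4/(-2 + (14 - 1*13))²)² = (-3*(-17) + 4/(-2 + (14 - 13))²)² = (51 + 4/(-2 + 1)²)² = (51 + 4/(-1)²)² = (51 + 4*1)² = (51 + 4)² = 55² = 3025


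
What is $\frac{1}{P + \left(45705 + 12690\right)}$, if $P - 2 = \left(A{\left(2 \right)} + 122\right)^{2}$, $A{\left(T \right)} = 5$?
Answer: $\frac{1}{74526} \approx 1.3418 \cdot 10^{-5}$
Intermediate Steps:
$P = 16131$ ($P = 2 + \left(5 + 122\right)^{2} = 2 + 127^{2} = 2 + 16129 = 16131$)
$\frac{1}{P + \left(45705 + 12690\right)} = \frac{1}{16131 + \left(45705 + 12690\right)} = \frac{1}{16131 + 58395} = \frac{1}{74526}$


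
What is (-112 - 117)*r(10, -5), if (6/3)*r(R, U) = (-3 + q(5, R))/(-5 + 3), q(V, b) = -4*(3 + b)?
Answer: -12595/4 ≈ -3148.8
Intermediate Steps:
q(V, b) = -12 - 4*b
r(R, U) = 15/4 + R (r(R, U) = ((-3 + (-12 - 4*R))/(-5 + 3))/2 = ((-15 - 4*R)/(-2))/2 = ((-15 - 4*R)*(-½))/2 = (15/2 + 2*R)/2 = 15/4 + R)
(-112 - 117)*r(10, -5) = (-112 - 117)*(15/4 + 10) = -229*55/4 = -12595/4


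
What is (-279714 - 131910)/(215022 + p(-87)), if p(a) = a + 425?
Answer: -51453/26920 ≈ -1.9113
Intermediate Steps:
p(a) = 425 + a
(-279714 - 131910)/(215022 + p(-87)) = (-279714 - 131910)/(215022 + (425 - 87)) = -411624/(215022 + 338) = -411624/215360 = -411624*1/215360 = -51453/26920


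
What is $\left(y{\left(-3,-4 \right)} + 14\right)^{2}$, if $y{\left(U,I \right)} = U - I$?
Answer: $225$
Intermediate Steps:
$\left(y{\left(-3,-4 \right)} + 14\right)^{2} = \left(\left(-3 - -4\right) + 14\right)^{2} = \left(\left(-3 + 4\right) + 14\right)^{2} = \left(1 + 14\right)^{2} = 15^{2} = 225$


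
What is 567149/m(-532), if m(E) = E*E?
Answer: 567149/283024 ≈ 2.0039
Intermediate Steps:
m(E) = E²
567149/m(-532) = 567149/((-532)²) = 567149/283024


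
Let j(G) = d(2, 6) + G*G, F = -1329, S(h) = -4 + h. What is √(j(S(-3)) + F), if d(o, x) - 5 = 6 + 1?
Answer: 2*I*√317 ≈ 35.609*I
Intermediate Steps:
d(o, x) = 12 (d(o, x) = 5 + (6 + 1) = 5 + 7 = 12)
j(G) = 12 + G² (j(G) = 12 + G*G = 12 + G²)
√(j(S(-3)) + F) = √((12 + (-4 - 3)²) - 1329) = √((12 + (-7)²) - 1329) = √((12 + 49) - 1329) = √(61 - 1329) = √(-1268) = 2*I*√317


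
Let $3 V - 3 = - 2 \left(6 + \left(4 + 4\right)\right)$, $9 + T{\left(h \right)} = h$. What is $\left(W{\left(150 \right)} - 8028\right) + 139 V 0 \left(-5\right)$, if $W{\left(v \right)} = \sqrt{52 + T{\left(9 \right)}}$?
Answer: $-8028 + 2 \sqrt{13} \approx -8020.8$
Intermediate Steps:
$T{\left(h \right)} = -9 + h$
$V = - \frac{25}{3}$ ($V = 1 + \frac{\left(-2\right) \left(6 + \left(4 + 4\right)\right)}{3} = 1 + \frac{\left(-2\right) \left(6 + 8\right)}{3} = 1 + \frac{\left(-2\right) 14}{3} = 1 + \frac{1}{3} \left(-28\right) = 1 - \frac{28}{3} = - \frac{25}{3} \approx -8.3333$)
$W{\left(v \right)} = 2 \sqrt{13}$ ($W{\left(v \right)} = \sqrt{52 + \left(-9 + 9\right)} = \sqrt{52 + 0} = \sqrt{52} = 2 \sqrt{13}$)
$\left(W{\left(150 \right)} - 8028\right) + 139 V 0 \left(-5\right) = \left(2 \sqrt{13} - 8028\right) + 139 \left(- \frac{25}{3}\right) 0 \left(-5\right) = \left(-8028 + 2 \sqrt{13}\right) + 139 \cdot 0 \left(-5\right) = \left(-8028 + 2 \sqrt{13}\right) + 139 \cdot 0 = \left(-8028 + 2 \sqrt{13}\right) + 0 = -8028 + 2 \sqrt{13}$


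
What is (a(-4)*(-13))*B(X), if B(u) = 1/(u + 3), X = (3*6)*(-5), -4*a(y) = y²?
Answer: -52/87 ≈ -0.59770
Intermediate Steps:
a(y) = -y²/4
X = -90 (X = 18*(-5) = -90)
B(u) = 1/(3 + u)
(a(-4)*(-13))*B(X) = (-¼*(-4)²*(-13))/(3 - 90) = (-¼*16*(-13))/(-87) = -4*(-13)*(-1/87) = 52*(-1/87) = -52/87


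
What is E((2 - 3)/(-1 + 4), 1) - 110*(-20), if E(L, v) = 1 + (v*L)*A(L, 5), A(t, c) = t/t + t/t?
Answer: 6601/3 ≈ 2200.3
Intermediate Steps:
A(t, c) = 2 (A(t, c) = 1 + 1 = 2)
E(L, v) = 1 + 2*L*v (E(L, v) = 1 + (v*L)*2 = 1 + (L*v)*2 = 1 + 2*L*v)
E((2 - 3)/(-1 + 4), 1) - 110*(-20) = (1 + 2*((2 - 3)/(-1 + 4))*1) - 110*(-20) = (1 + 2*(-1/3)*1) + 2200 = (1 + 2*(-1*⅓)*1) + 2200 = (1 + 2*(-⅓)*1) + 2200 = (1 - ⅔) + 2200 = ⅓ + 2200 = 6601/3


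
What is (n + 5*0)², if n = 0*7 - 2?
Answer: 4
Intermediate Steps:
n = -2 (n = 0 - 2 = -2)
(n + 5*0)² = (-2 + 5*0)² = (-2 + 0)² = (-2)² = 4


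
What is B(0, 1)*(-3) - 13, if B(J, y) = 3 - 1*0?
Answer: -22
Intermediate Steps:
B(J, y) = 3 (B(J, y) = 3 + 0 = 3)
B(0, 1)*(-3) - 13 = 3*(-3) - 13 = -9 - 13 = -22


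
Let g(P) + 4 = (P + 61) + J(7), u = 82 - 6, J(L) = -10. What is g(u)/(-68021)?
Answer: -123/68021 ≈ -0.0018083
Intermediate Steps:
u = 76
g(P) = 47 + P (g(P) = -4 + ((P + 61) - 10) = -4 + ((61 + P) - 10) = -4 + (51 + P) = 47 + P)
g(u)/(-68021) = (47 + 76)/(-68021) = 123*(-1/68021) = -123/68021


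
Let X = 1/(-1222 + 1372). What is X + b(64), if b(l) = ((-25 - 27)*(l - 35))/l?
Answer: -28267/1200 ≈ -23.556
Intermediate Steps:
b(l) = (1820 - 52*l)/l (b(l) = (-52*(-35 + l))/l = (1820 - 52*l)/l)
X = 1/150 ≈ 0.0066667
X + b(64) = 1/150 + (-52 + 1820/64) = 1/150 + (-52 + 1820*(1/64)) = 1/150 + (-52 + 455/16) = 1/150 - 377/16 = -28267/1200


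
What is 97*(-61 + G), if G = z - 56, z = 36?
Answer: -7857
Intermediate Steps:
G = -20 (G = 36 - 56 = -20)
97*(-61 + G) = 97*(-61 - 20) = 97*(-81) = -7857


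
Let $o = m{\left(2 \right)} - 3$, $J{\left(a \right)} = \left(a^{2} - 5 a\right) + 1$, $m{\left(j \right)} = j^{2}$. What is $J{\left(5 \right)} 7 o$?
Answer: $7$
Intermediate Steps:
$J{\left(a \right)} = 1 + a^{2} - 5 a$
$o = 1$ ($o = 2^{2} - 3 = 4 - 3 = 1$)
$J{\left(5 \right)} 7 o = \left(1 + 5^{2} - 25\right) 7 \cdot 1 = \left(1 + 25 - 25\right) 7 \cdot 1 = 1 \cdot 7 \cdot 1 = 7 \cdot 1 = 7$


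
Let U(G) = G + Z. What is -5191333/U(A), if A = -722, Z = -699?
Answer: 741619/203 ≈ 3653.3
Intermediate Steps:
U(G) = -699 + G (U(G) = G - 699 = -699 + G)
-5191333/U(A) = -5191333/(-699 - 722) = -5191333/(-1421) = -5191333*(-1/1421) = 741619/203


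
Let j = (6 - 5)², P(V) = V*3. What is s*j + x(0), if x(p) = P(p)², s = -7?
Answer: -7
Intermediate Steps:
P(V) = 3*V
j = 1 (j = 1² = 1)
x(p) = 9*p² (x(p) = (3*p)² = 9*p²)
s*j + x(0) = -7*1 + 9*0² = -7 + 9*0 = -7 + 0 = -7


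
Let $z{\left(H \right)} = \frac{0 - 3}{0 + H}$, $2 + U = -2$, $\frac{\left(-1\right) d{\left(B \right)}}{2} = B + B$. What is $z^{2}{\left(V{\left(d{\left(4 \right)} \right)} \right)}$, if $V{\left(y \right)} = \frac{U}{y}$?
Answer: $144$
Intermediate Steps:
$d{\left(B \right)} = - 4 B$ ($d{\left(B \right)} = - 2 \left(B + B\right) = - 2 \cdot 2 B = - 4 B$)
$U = -4$ ($U = -2 - 2 = -4$)
$V{\left(y \right)} = - \frac{4}{y}$
$z{\left(H \right)} = - \frac{3}{H}$
$z^{2}{\left(V{\left(d{\left(4 \right)} \right)} \right)} = \left(- \frac{3}{\left(-4\right) \frac{1}{\left(-4\right) 4}}\right)^{2} = \left(- \frac{3}{\left(-4\right) \frac{1}{-16}}\right)^{2} = \left(- \frac{3}{\left(-4\right) \left(- \frac{1}{16}\right)}\right)^{2} = \left(- 3 \frac{1}{\frac{1}{4}}\right)^{2} = \left(\left(-3\right) 4\right)^{2} = \left(-12\right)^{2} = 144$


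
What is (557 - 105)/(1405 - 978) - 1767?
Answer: -754057/427 ≈ -1765.9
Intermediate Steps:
(557 - 105)/(1405 - 978) - 1767 = 452/427 - 1767 = -754057/427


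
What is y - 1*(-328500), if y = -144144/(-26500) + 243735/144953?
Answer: 315469864083183/960313625 ≈ 3.2851e+5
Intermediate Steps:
y = 6838270683/960313625 (y = -144144*(-1/26500) + 243735*(1/144953) = 36036/6625 + 243735/144953 = 6838270683/960313625 ≈ 7.1209)
y - 1*(-328500) = 6838270683/960313625 - 1*(-328500) = 6838270683/960313625 + 328500 = 315469864083183/960313625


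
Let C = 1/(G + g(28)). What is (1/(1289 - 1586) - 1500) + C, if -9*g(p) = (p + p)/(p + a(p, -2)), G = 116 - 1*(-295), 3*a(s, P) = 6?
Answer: -24706108862/16470729 ≈ -1500.0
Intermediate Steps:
a(s, P) = 2 (a(s, P) = (1/3)*6 = 2)
G = 411 (G = 116 + 295 = 411)
g(p) = -2*p/(9*(2 + p)) (g(p) = -(p + p)/(9*(p + 2)) = -2*p/(9*(2 + p)))
C = 135/55457 (C = 1/(411 - 2*28/(18 + 9*28)) = 1/(411 - 2*28/(18 + 252)) = 1/(411 - 2*28/270) = 1/(411 - 2*28*1/270) = 1/(411 - 28/135) = 1/(55457/135) = 135/55457 ≈ 0.0024343)
(1/(1289 - 1586) - 1500) + C = (1/(1289 - 1586) - 1500) + 135/55457 = (1/(-297) - 1500) + 135/55457 = (-1/297 - 1500) + 135/55457 = -445501/297 + 135/55457 = -24706108862/16470729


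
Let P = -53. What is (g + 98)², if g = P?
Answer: 2025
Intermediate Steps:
g = -53
(g + 98)² = (-53 + 98)² = 45² = 2025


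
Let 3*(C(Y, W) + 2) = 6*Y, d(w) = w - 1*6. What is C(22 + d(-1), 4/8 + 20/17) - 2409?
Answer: -2381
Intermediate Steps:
d(w) = -6 + w (d(w) = w - 6 = -6 + w)
C(Y, W) = -2 + 2*Y (C(Y, W) = -2 + (6*Y)/3 = -2 + 2*Y)
C(22 + d(-1), 4/8 + 20/17) - 2409 = (-2 + 2*(22 + (-6 - 1))) - 2409 = (-2 + 2*(22 - 7)) - 2409 = (-2 + 2*15) - 2409 = (-2 + 30) - 2409 = 28 - 2409 = -2381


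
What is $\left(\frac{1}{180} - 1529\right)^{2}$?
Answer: $\frac{75745497961}{32400} \approx 2.3378 \cdot 10^{6}$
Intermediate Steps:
$\left(\frac{1}{180} - 1529\right)^{2} = \left(- \frac{275219}{180}\right)^{2} = \frac{75745497961}{32400}$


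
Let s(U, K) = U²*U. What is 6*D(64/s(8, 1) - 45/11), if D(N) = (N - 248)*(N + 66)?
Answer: -363127221/3872 ≈ -93783.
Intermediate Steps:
s(U, K) = U³
D(N) = (-248 + N)*(66 + N)
6*D(64/s(8, 1) - 45/11) = 6*(-16368 + (64/(8³) - 45/11)² - 182*(64/(8³) - 45/11)) = 6*(-16368 + (64/512 - 45*1/11)² - 182*(64/512 - 45*1/11)) = 6*(-16368 + (64*(1/512) - 45/11)² - 182*(64*(1/512) - 45/11)) = 6*(-16368 + (⅛ - 45/11)² - 182*(⅛ - 45/11)) = 6*(-16368 + (-349/88)² - 182*(-349/88)) = 6*(-16368 + 121801/7744 + 31759/44) = 6*(-121042407/7744) = -363127221/3872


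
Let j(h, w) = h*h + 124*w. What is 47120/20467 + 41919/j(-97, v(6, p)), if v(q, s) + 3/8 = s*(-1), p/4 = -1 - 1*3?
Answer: 2785206506/464457631 ≈ 5.9967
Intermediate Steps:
p = -16 (p = 4*(-1 - 1*3) = 4*(-1 - 3) = 4*(-4) = -16)
v(q, s) = -3/8 - s (v(q, s) = -3/8 + s*(-1) = -3/8 - s)
j(h, w) = h² + 124*w
47120/20467 + 41919/j(-97, v(6, p)) = 47120/20467 + 41919/((-97)² + 124*(-3/8 - 1*(-16))) = 47120*(1/20467) + 41919/(9409 + 124*(-3/8 + 16)) = 47120/20467 + 41919/(9409 + 124*(125/8)) = 47120/20467 + 41919/(9409 + 3875/2) = 47120/20467 + 41919/(22693/2) = 47120/20467 + 41919*(2/22693) = 47120/20467 + 83838/22693 = 2785206506/464457631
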